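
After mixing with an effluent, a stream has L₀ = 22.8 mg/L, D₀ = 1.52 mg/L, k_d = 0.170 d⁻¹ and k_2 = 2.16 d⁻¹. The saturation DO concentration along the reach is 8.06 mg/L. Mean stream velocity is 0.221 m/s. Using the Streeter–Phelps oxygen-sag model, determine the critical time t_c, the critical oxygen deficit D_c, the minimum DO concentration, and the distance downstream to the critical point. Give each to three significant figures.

t_c ≈ 0.516 d; D_c ≈ 1.64 mg/L; min DO ≈ 6.42 mg/L; x_c ≈ 9.85 km

At the critical point dD/dt = 0, so k_d L₀ e^(−k_d t) = k_2 D. Substituting D(t) from the Streeter–Phelps equation and solving for t gives
t_c = ln[(k_2/k_d)(1 − D₀(k_2−k_d)/(k_d L₀))] / (k_2−k_d).
Here k_2−k_d = 1.990 d⁻¹ and 1 − D₀(k_2−k_d)/(k_d L₀) = 1 − 1.52×1.990/(0.170×22.8) = 0.2196, so
t_c = ln(12.71 × 0.2196) / 1.990 = 1.026 / 1.990 = 0.5157 d.
L(t_c) = L₀ e^(−k_d t_c) = 22.8 × 0.9161 = 20.89 mg/L, and at the critical point k_2 D_c = k_d L, so D_c = (0.170/2.16) × 20.89 = 1.644 mg/L.
Minimum DO = C_s − D_c = 8.06 − 1.644 = 6.416 mg/L.
x_c = v t_c = 0.221 m/s × 0.5157 d × 86400 s/d = 9846 m ≈ 9.85 km.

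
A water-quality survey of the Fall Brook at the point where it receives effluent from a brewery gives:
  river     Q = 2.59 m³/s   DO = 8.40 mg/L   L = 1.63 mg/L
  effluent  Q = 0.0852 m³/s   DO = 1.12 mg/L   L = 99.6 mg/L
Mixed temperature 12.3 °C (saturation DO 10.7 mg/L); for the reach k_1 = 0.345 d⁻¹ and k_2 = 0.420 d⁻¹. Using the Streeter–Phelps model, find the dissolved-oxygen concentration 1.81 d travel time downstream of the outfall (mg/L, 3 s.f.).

Mixed DO = (2.59×8.40 + 0.0852×1.12)/(2.59+0.0852) = 21.85/2.675 = 8.168 mg/L.
Mixed L₀ = (2.59×1.63 + 0.0852×99.6)/(2.675) = 12.71/2.675 = 4.750 mg/L.
Initial deficit D₀ = C_s − DO₀ = 10.7 − 8.168 = 2.532 mg/L.
D(1.81) = [0.345×4.750/(0.420−0.345)](e^(−0.345×1.81) − e^(−0.420×1.81)) + 2.532 e^(−0.420×1.81)
= 21.85 × (0.5356 − 0.4676) + 2.532 × 0.4676 = 2.669 mg/L.
DO = 10.7 − 2.669 = 8.031 mg/L.

DO ≈ 8.03 mg/L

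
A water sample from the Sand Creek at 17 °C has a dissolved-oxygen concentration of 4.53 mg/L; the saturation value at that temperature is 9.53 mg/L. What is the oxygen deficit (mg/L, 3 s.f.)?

D ≈ 5.00 mg/L

D = C_s − C = 9.53 − 4.53 = 5.00 mg/L.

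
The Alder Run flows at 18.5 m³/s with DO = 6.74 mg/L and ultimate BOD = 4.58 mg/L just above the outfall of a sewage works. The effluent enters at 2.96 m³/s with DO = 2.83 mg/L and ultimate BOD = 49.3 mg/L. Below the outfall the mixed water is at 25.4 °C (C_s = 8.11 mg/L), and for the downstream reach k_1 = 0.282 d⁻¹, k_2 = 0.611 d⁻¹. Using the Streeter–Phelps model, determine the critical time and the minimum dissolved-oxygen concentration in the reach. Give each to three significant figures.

Mixed DO = (18.5×6.74 + 2.96×2.83)/(18.5+2.96) = 133.1/21.46 = 6.201 mg/L.
Mixed L₀ = (18.5×4.58 + 2.96×49.3)/(21.46) = 230.7/21.46 = 10.75 mg/L.
Initial deficit D₀ = C_s − DO₀ = 8.11 − 6.201 = 1.909 mg/L.
t_c = (1/0.3290) ln[(0.611/0.282)(1 − 1.909×0.3290/(0.282×10.75))] = 3.040 × ln(1.718) = 1.644 d.
D_c = (0.282/0.611) × 10.75 × e^(−0.282×1.644) = 0.4615 × 10.75 × 0.6290 = 3.120 mg/L.
Minimum DO = 8.11 − 3.120 = 4.990 mg/L.

t_c ≈ 1.64 d; minimum DO ≈ 4.99 mg/L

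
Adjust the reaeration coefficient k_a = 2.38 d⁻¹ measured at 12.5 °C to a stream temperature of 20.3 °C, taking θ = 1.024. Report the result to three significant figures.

k_a(T₂) = k_a(T₁) · θ^(T₂−T₁) = 2.38 × 1.024^(20.3−12.5)
= 2.38 × 1.024^7.80 = 2.38 × 1.203 = 2.864 d⁻¹.

k_a ≈ 2.86 d⁻¹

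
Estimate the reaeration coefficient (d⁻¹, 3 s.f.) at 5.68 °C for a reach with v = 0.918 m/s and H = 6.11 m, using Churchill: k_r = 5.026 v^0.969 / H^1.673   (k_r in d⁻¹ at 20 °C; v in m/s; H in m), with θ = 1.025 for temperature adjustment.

k_r ≈ 0.157 d⁻¹

k_r(20) = 5.026 × 0.918^0.969 / 6.11^1.673 = 5.026 × 0.9204 / 20.66 = 0.2240 d⁻¹.
k_r(5.68) = 0.2240 × 1.025^(5.68−20) = 0.2240 × 0.7022 = 0.1573 d⁻¹.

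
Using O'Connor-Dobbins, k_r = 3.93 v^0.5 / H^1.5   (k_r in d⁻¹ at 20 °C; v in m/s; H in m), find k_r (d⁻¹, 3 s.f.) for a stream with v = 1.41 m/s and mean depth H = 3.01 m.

k_r = 3.93 × 1.41^0.5 / 3.01^1.5 = 3.93 × 1.187 / 5.222 = 0.8936 d⁻¹.

k_r ≈ 0.894 d⁻¹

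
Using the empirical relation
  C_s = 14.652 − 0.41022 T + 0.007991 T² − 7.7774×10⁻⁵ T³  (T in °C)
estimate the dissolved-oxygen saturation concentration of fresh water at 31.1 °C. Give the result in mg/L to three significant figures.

C_s ≈ 7.28 mg/L

C_s = 14.652 − 0.41022×31.1 + 0.007991×31.1² − 7.7774×10⁻⁵×31.1³ = 7.284 mg/L.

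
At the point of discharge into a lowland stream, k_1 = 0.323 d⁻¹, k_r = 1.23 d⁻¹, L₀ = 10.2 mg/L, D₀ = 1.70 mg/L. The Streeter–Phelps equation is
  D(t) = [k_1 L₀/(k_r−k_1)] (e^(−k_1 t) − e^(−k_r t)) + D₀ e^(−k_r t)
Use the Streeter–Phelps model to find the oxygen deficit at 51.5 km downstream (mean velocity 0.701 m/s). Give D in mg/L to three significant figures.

Travel time t = x/v = 51.5 km / (0.701 m/s) = 51500 m / 0.701 m/s = 73470 s = 0.8503 d.
k_1 L₀/(k_r−k_1) = 0.323×10.2/(1.23−0.323) = 3.295/0.9070 = 3.632 mg/L.
e^(−k_1 t) = e^(−0.323×0.8503) = 0.7598; e^(−k_r t) = e^(−1.23×0.8503) = 0.3514.
D = 3.632 × (0.7598 − 0.3514) + 1.70 × 0.3514 = 1.484 + 0.5974 = 2.081 mg/L.

D ≈ 2.08 mg/L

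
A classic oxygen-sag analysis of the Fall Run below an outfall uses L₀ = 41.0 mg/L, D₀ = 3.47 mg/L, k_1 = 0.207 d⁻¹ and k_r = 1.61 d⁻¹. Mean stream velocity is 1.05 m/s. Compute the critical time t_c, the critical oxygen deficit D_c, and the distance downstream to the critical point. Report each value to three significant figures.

t_c = [1/(k_r−k_1)] ln[(k_r/k_1)(1 − D₀(k_r−k_1)/(k_1 L₀))]
= [1/(1.61−0.207)] ln[(1.61/0.207)(1 − 3.47×1.403/(0.207×41.0))]
= (1/1.403) ln[7.778 × 0.4264] = 0.7128 × ln(3.316) = 0.7128 × 1.199 = 0.8545 d.
L(t_c) = L₀ e^(−k_1 t_c) = 41.0 × 0.8379 = 34.35 mg/L, and at the critical point k_r D_c = k_1 L, so D_c = (0.207/1.61) × 34.35 = 4.417 mg/L.
x_c = v t_c = 1.05 m/s × 0.8545 d × 86400 s/d = 77520 m ≈ 77.5 km.

t_c ≈ 0.854 d; D_c ≈ 4.42 mg/L; x_c ≈ 77.5 km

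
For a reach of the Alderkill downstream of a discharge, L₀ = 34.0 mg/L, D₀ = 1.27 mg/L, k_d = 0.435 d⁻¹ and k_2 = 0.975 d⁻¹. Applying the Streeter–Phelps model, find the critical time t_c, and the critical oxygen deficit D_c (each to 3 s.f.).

t_c ≈ 1.41 d; D_c ≈ 8.23 mg/L

With k_2/k_d = 2.241 and 1 − D₀(k_2−k_d)/(k_d L₀) = 0.9536,
t_c = ln(2.241 × 0.9536) / (0.975 − 0.435) = ln(2.137) / 0.5400 = 0.7596/0.5400 = 1.407 d.
D_c = (k_d/k_2) L₀ e^(−k_d t_c) = (0.435/0.975) × 34.0 × e^(−0.435×1.407) = 0.4462 × 34.0 × 0.5423 = 8.226 mg/L.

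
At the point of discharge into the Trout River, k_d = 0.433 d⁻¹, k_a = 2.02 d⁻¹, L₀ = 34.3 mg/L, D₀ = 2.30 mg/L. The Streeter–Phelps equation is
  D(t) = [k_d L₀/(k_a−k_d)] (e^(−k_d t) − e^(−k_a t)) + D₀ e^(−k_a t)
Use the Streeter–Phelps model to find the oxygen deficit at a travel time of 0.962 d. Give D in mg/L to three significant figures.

D ≈ 5.16 mg/L

k_d L₀/(k_a−k_d) = 0.433×34.3/(2.02−0.433) = 14.85/1.587 = 9.358 mg/L.
e^(−k_d t) = e^(−0.433×0.9620) = 0.6593; e^(−k_a t) = e^(−2.02×0.9620) = 0.1432.
D = 9.358 × (0.6593 − 0.1432) + 2.30 × 0.1432 = 4.830 + 0.3294 = 5.159 mg/L.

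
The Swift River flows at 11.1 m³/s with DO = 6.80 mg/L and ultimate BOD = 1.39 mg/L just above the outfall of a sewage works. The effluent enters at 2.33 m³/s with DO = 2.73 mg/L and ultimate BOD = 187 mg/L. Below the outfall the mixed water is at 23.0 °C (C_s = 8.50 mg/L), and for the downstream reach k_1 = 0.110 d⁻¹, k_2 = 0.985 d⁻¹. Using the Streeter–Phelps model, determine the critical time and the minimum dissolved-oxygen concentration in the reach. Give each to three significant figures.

t_c ≈ 1.54 d; minimum DO ≈ 5.33 mg/L

Mixed DO = (11.1×6.80 + 2.33×2.73)/(11.1+2.33) = 81.84/13.43 = 6.094 mg/L.
Mixed L₀ = (11.1×1.39 + 2.33×187)/(13.43) = 451.1/13.43 = 33.59 mg/L.
Initial deficit D₀ = C_s − DO₀ = 8.50 − 6.094 = 2.406 mg/L.
t_c = (1/0.8750) ln[(0.985/0.110)(1 − 2.406×0.8750/(0.110×33.59))] = 1.143 × ln(3.853) = 1.541 d.
D_c = (0.110/0.985) × 33.59 × e^(−0.110×1.541) = 0.1117 × 33.59 × 0.8440 = 3.166 mg/L.
Minimum DO = 8.50 − 3.166 = 5.334 mg/L.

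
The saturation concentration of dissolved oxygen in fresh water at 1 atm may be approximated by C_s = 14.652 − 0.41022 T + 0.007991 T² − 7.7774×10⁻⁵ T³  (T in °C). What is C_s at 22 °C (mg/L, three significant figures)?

C_s ≈ 8.67 mg/L

C_s = 14.652 − 0.41022×22 + 0.007991×22² − 7.7774×10⁻⁵×22³ = 8.667 mg/L.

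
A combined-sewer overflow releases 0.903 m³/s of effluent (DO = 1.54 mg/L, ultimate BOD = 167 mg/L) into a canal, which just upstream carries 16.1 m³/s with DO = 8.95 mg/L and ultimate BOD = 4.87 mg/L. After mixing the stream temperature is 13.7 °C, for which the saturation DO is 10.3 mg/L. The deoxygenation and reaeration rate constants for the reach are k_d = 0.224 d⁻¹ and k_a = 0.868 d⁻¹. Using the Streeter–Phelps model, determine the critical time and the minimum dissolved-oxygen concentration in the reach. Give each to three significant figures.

t_c ≈ 1.38 d; minimum DO ≈ 7.75 mg/L

Mixed DO = (16.1×8.95 + 0.903×1.54)/(16.1+0.903) = 145.5/17.00 = 8.556 mg/L.
Mixed L₀ = (16.1×4.87 + 0.903×167)/(17.00) = 229.2/17.00 = 13.48 mg/L.
Initial deficit D₀ = C_s − DO₀ = 10.3 − 8.556 = 1.744 mg/L.
t_c = (1/0.6440) ln[(0.868/0.224)(1 − 1.744×0.6440/(0.224×13.48))] = 1.553 × ln(2.434) = 1.381 d.
D_c = (0.224/0.868) × 13.48 × e^(−0.224×1.381) = 0.2581 × 13.48 × 0.7339 = 2.553 mg/L.
Minimum DO = 10.3 − 2.553 = 7.747 mg/L.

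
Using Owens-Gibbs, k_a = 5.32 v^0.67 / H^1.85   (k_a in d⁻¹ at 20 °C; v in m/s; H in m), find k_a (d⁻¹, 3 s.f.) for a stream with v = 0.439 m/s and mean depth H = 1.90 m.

k_a = 5.32 × 0.439^0.67 / 1.90^1.85 = 5.32 × 0.5760 / 3.279 = 0.9347 d⁻¹.

k_a ≈ 0.935 d⁻¹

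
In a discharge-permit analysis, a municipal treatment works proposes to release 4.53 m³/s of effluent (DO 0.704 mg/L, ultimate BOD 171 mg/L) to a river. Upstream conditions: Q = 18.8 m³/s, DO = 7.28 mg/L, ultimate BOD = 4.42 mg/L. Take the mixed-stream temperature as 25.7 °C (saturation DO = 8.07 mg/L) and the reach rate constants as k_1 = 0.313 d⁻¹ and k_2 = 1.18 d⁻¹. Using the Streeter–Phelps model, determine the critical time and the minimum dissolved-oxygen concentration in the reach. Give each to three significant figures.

t_c ≈ 1.34 d; minimum DO ≈ 1.65 mg/L

Mixed DO = (18.8×7.28 + 4.53×0.704)/(18.8+4.53) = 140.1/23.33 = 6.003 mg/L.
Mixed L₀ = (18.8×4.42 + 4.53×171)/(23.33) = 857.7/23.33 = 36.76 mg/L.
Initial deficit D₀ = C_s − DO₀ = 8.07 − 6.003 = 2.067 mg/L.
t_c = (1/0.8670) ln[(1.18/0.313)(1 − 2.067×0.8670/(0.313×36.76))] = 1.153 × ln(3.183) = 1.335 d.
D_c = (0.313/1.18) × 36.76 × e^(−0.313×1.335) = 0.2653 × 36.76 × 0.6584 = 6.421 mg/L.
Minimum DO = 8.07 − 6.421 = 1.649 mg/L.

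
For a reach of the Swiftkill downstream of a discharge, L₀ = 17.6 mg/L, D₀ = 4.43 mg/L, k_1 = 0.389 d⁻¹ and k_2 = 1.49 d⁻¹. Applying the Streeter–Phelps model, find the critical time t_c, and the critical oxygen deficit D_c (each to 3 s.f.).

At the critical point dD/dt = 0, so k_1 L₀ e^(−k_1 t) = k_2 D. Substituting D(t) from the Streeter–Phelps equation and solving for t gives
t_c = ln[(k_2/k_1)(1 − D₀(k_2−k_1)/(k_1 L₀))] / (k_2−k_1).
Here k_2−k_1 = 1.101 d⁻¹ and 1 − D₀(k_2−k_1)/(k_1 L₀) = 1 − 4.43×1.101/(0.389×17.6) = 0.2876, so
t_c = ln(3.830 × 0.2876) / 1.101 = 0.09674 / 1.101 = 0.08787 d.
L(t_c) = L₀ e^(−k_1 t_c) = 17.6 × 0.9664 = 17.01 mg/L, and at the critical point k_2 D_c = k_1 L, so D_c = (0.389/1.49) × 17.01 = 4.441 mg/L.

t_c ≈ 0.0879 d; D_c ≈ 4.44 mg/L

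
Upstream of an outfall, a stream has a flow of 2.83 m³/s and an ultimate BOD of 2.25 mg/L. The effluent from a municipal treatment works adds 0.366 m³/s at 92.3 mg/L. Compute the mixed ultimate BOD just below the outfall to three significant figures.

12.6 mg/L

Flow-weighted mixing: C = (Q_r C_r + Q_w C_w)/(Q_r + Q_w)
= (2.83×2.25 + 0.366×92.3)/(2.83 + 0.366) = 40.15/3.196 = 12.56 mg/L.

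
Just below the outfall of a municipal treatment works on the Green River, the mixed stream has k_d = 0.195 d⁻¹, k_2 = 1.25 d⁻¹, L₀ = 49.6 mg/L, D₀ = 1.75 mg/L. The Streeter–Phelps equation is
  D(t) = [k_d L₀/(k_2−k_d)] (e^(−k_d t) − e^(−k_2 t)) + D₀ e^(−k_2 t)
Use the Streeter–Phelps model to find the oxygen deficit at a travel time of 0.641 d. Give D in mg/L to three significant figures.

k_d L₀/(k_2−k_d) = 0.195×49.6/(1.25−0.195) = 9.672/1.055 = 9.168 mg/L.
e^(−k_d t) = e^(−0.195×0.6410) = 0.8825; e^(−k_2 t) = e^(−1.25×0.6410) = 0.4488.
D = 9.168 × (0.8825 − 0.4488) + 1.75 × 0.4488 = 3.976 + 0.7853 = 4.762 mg/L.

D ≈ 4.76 mg/L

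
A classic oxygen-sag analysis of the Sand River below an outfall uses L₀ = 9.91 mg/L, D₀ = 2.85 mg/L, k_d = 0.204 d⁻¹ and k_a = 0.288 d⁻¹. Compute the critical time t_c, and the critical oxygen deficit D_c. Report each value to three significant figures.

t_c ≈ 2.60 d; D_c ≈ 4.13 mg/L

t_c = [1/(k_a−k_d)] ln[(k_a/k_d)(1 − D₀(k_a−k_d)/(k_d L₀))]
= [1/(0.288−0.204)] ln[(0.288/0.204)(1 − 2.85×0.08400/(0.204×9.91))]
= (1/0.08400) ln[1.412 × 0.8816] = 11.90 × ln(1.245) = 11.90 × 0.2188 = 2.605 d.
D_c = (k_d/k_a) L₀ e^(−k_d t_c) = (0.204/0.288) × 9.91 × e^(−0.204×2.605) = 0.7083 × 9.91 × 0.5878 = 4.126 mg/L.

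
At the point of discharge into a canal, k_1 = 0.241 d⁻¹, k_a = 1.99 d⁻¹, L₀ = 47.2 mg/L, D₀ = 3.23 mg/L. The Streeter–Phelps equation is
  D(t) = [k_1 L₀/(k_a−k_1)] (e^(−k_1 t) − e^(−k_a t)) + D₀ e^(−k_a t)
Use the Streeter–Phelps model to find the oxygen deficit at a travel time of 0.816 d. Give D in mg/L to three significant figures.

k_1 L₀/(k_a−k_1) = 0.241×47.2/(1.99−0.241) = 11.38/1.749 = 6.504 mg/L.
e^(−k_1 t) = e^(−0.241×0.8160) = 0.8215; e^(−k_a t) = e^(−1.99×0.8160) = 0.1971.
D = 6.504 × (0.8215 − 0.1971) + 3.23 × 0.1971 = 4.061 + 0.6368 = 4.697 mg/L.

D ≈ 4.70 mg/L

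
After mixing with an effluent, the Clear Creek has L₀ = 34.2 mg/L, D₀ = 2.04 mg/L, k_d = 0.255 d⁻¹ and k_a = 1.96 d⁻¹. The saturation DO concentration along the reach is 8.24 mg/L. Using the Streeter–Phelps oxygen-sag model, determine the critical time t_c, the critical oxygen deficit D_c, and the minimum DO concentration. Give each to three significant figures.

t_c ≈ 0.898 d; D_c ≈ 3.54 mg/L; min DO ≈ 4.70 mg/L

With k_a/k_d = 7.686 and 1 − D₀(k_a−k_d)/(k_d L₀) = 0.6012,
t_c = ln(7.686 × 0.6012) / (1.96 − 0.255) = ln(4.621) / 1.705 = 1.531/1.705 = 0.8977 d.
L(t_c) = L₀ e^(−k_d t_c) = 34.2 × 0.7954 = 27.20 mg/L, and at the critical point k_a D_c = k_d L, so D_c = (0.255/1.96) × 27.20 = 3.539 mg/L.
Minimum DO = C_s − D_c = 8.24 − 3.539 = 4.701 mg/L.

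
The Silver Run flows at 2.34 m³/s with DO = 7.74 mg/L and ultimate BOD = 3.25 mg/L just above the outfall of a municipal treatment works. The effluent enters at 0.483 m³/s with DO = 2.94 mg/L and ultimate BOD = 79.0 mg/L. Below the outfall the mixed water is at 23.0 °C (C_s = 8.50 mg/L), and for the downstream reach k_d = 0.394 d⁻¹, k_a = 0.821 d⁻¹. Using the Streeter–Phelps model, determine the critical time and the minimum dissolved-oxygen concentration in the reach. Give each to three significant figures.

t_c ≈ 1.46 d; minimum DO ≈ 4.12 mg/L

Mixed DO = (2.34×7.74 + 0.483×2.94)/(2.34+0.483) = 19.53/2.823 = 6.919 mg/L.
Mixed L₀ = (2.34×3.25 + 0.483×79.0)/(2.823) = 45.76/2.823 = 16.21 mg/L.
Initial deficit D₀ = C_s − DO₀ = 8.50 − 6.919 = 1.581 mg/L.
t_c = (1/0.4270) ln[(0.821/0.394)(1 − 1.581×0.4270/(0.394×16.21))] = 2.342 × ln(1.863) = 1.458 d.
D_c = (0.394/0.821) × 16.21 × e^(−0.394×1.458) = 0.4799 × 16.21 × 0.5631 = 4.380 mg/L.
Minimum DO = 8.50 − 4.380 = 4.120 mg/L.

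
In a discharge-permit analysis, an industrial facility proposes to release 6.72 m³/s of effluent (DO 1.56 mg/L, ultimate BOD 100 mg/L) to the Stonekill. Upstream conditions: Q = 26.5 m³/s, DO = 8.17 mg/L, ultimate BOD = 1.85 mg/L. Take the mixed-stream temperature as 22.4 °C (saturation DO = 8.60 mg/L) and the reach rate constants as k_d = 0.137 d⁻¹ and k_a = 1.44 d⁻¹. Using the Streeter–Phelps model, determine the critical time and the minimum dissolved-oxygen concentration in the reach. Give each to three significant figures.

t_c ≈ 0.663 d; minimum DO ≈ 6.71 mg/L

Mixed DO = (26.5×8.17 + 6.72×1.56)/(26.5+6.72) = 227.0/33.22 = 6.833 mg/L.
Mixed L₀ = (26.5×1.85 + 6.72×100)/(33.22) = 721.0/33.22 = 21.70 mg/L.
Initial deficit D₀ = C_s − DO₀ = 8.60 − 6.833 = 1.767 mg/L.
t_c = (1/1.303) ln[(1.44/0.137)(1 − 1.767×1.303/(0.137×21.70))] = 0.7675 × ln(2.372) = 0.6628 d.
D_c = (0.137/1.44) × 21.70 × e^(−0.137×0.6628) = 0.09514 × 21.70 × 0.9132 = 1.886 mg/L.
Minimum DO = 8.60 − 1.886 = 6.714 mg/L.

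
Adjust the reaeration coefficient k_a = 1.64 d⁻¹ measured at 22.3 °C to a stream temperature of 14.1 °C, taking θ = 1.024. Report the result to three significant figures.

k_a(T₂) = k_a(T₁) · θ^(T₂−T₁) = 1.64 × 1.024^(14.1−22.3)
= 1.64 × 1.024^-8.20 = 1.64 × 0.8233 = 1.350 d⁻¹.

k_a ≈ 1.35 d⁻¹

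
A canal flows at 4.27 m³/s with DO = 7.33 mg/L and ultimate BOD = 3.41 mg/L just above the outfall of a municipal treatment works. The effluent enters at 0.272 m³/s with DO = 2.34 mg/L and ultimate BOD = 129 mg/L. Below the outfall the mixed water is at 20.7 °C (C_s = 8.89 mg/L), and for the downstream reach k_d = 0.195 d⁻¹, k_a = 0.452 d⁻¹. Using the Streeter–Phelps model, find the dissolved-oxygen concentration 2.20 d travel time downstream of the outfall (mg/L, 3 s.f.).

DO ≈ 5.87 mg/L

Mixed DO = (4.27×7.33 + 0.272×2.34)/(4.27+0.272) = 31.94/4.542 = 7.031 mg/L.
Mixed L₀ = (4.27×3.41 + 0.272×129)/(4.542) = 49.65/4.542 = 10.93 mg/L.
Initial deficit D₀ = C_s − DO₀ = 8.89 − 7.031 = 1.859 mg/L.
D(2.20) = [0.195×10.93/(0.452−0.195)](e^(−0.195×2.20) − e^(−0.452×2.20)) + 1.859 e^(−0.452×2.20)
= 8.294 × (0.6512 − 0.3699) + 1.859 × 0.3699 = 3.020 mg/L.
DO = 8.89 − 3.020 = 5.870 mg/L.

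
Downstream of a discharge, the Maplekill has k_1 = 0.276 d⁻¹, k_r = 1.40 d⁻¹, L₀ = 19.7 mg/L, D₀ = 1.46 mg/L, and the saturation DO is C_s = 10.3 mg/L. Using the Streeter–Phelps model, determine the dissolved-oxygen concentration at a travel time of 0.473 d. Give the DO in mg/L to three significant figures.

DO ≈ 7.80 mg/L

k_1 L₀/(k_r−k_1) = 0.276×19.7/(1.40−0.276) = 5.437/1.124 = 4.837 mg/L.
e^(−k_1 t) = e^(−0.276×0.4730) = 0.8776; e^(−k_r t) = e^(−1.40×0.4730) = 0.5157.
D = 4.837 × (0.8776 − 0.5157) + 1.46 × 0.5157 = 1.751 + 0.7529 = 2.504 mg/L.
DO = C_s − D = 10.3 − 2.504 = 7.796 mg/L.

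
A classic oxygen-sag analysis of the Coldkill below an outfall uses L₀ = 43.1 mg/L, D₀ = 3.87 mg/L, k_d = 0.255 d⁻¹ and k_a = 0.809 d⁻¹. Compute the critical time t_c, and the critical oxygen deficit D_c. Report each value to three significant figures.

t_c ≈ 1.69 d; D_c ≈ 8.82 mg/L

At the critical point dD/dt = 0, so k_d L₀ e^(−k_d t) = k_a D. Substituting D(t) from the Streeter–Phelps equation and solving for t gives
t_c = ln[(k_a/k_d)(1 − D₀(k_a−k_d)/(k_d L₀))] / (k_a−k_d).
Here k_a−k_d = 0.5540 d⁻¹ and 1 − D₀(k_a−k_d)/(k_d L₀) = 1 − 3.87×0.5540/(0.255×43.1) = 0.8049, so
t_c = ln(3.173 × 0.8049) / 0.5540 = 0.9375 / 0.5540 = 1.692 d.
D_c = (k_d/k_a) L₀ e^(−k_d t_c) = (0.255/0.809) × 43.1 × e^(−0.255×1.692) = 0.3152 × 43.1 × 0.6495 = 8.824 mg/L.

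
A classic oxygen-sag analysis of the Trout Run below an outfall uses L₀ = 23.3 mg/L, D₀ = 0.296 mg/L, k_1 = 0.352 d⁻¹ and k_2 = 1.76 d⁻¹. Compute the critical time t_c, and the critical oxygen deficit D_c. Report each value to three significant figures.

At the critical point dD/dt = 0, so k_1 L₀ e^(−k_1 t) = k_2 D. Substituting D(t) from the Streeter–Phelps equation and solving for t gives
t_c = ln[(k_2/k_1)(1 − D₀(k_2−k_1)/(k_1 L₀))] / (k_2−k_1).
Here k_2−k_1 = 1.408 d⁻¹ and 1 − D₀(k_2−k_1)/(k_1 L₀) = 1 − 0.296×1.408/(0.352×23.3) = 0.9492, so
t_c = ln(5.000 × 0.9492) / 1.408 = 1.557 / 1.408 = 1.106 d.
L(t_c) = L₀ e^(−k_1 t_c) = 23.3 × 0.6775 = 15.79 mg/L, and at the critical point k_2 D_c = k_1 L, so D_c = (0.352/1.76) × 15.79 = 3.157 mg/L.

t_c ≈ 1.11 d; D_c ≈ 3.16 mg/L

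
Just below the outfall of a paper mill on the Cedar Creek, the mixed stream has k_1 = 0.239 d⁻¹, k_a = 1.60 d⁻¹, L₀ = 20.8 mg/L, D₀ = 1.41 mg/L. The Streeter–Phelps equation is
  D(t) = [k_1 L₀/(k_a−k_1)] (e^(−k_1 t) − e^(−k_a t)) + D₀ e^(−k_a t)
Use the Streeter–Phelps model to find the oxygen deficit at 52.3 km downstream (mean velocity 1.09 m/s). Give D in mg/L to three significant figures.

Travel time t = x/v = 52.3 km / (1.09 m/s) = 52300 m / 1.09 m/s = 47980 s = 0.5553 d.
k_1 L₀/(k_a−k_1) = 0.239×20.8/(1.60−0.239) = 4.971/1.361 = 3.653 mg/L.
e^(−k_1 t) = e^(−0.239×0.5553) = 0.8757; e^(−k_a t) = e^(−1.60×0.5553) = 0.4113.
D = 3.653 × (0.8757 − 0.4113) + 1.41 × 0.4113 = 1.696 + 0.5799 = 2.276 mg/L.

D ≈ 2.28 mg/L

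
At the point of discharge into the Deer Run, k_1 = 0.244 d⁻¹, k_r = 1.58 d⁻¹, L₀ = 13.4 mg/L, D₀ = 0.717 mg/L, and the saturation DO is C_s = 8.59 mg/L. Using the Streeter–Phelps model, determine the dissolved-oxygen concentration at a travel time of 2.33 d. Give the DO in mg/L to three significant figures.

DO ≈ 7.25 mg/L

k_1 L₀/(k_r−k_1) = 0.244×13.4/(1.58−0.244) = 3.270/1.336 = 2.447 mg/L.
e^(−k_1 t) = e^(−0.244×2.330) = 0.5664; e^(−k_r t) = e^(−1.58×2.330) = 0.02519.
D = 2.447 × (0.5664 − 0.02519) + 0.717 × 0.02519 = 1.324 + 0.01806 = 1.342 mg/L.
DO = C_s − D = 8.59 − 1.342 = 7.248 mg/L.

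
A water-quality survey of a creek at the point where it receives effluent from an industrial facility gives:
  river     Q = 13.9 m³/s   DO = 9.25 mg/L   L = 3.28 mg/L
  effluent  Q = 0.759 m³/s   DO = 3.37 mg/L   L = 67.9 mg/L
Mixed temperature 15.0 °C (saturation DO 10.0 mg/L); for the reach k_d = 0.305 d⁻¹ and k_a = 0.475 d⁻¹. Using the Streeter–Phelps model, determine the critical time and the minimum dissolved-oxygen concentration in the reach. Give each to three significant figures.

t_c ≈ 2.06 d; minimum DO ≈ 7.73 mg/L

Mixed DO = (13.9×9.25 + 0.759×3.37)/(13.9+0.759) = 131.1/14.66 = 8.946 mg/L.
Mixed L₀ = (13.9×3.28 + 0.759×67.9)/(14.66) = 97.13/14.66 = 6.626 mg/L.
Initial deficit D₀ = C_s − DO₀ = 10.0 − 8.946 = 1.054 mg/L.
t_c = (1/0.1700) ln[(0.475/0.305)(1 − 1.054×0.1700/(0.305×6.626))] = 5.882 × ln(1.419) = 2.060 d.
D_c = (0.305/0.475) × 6.626 × e^(−0.305×2.060) = 0.6421 × 6.626 × 0.5336 = 2.270 mg/L.
Minimum DO = 10.0 − 2.270 = 7.730 mg/L.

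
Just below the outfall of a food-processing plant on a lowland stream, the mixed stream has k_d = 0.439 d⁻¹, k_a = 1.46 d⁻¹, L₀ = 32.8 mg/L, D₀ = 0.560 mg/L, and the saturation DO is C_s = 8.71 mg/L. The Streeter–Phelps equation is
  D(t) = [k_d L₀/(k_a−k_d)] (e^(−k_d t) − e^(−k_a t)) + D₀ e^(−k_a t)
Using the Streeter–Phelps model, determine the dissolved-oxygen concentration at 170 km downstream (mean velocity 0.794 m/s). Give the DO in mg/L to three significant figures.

Travel time t = x/v = 170 km / (0.794 m/s) = 170000 m / 0.794 m/s = 214100 s = 2.478 d.
k_d L₀/(k_a−k_d) = 0.439×32.8/(1.46−0.439) = 14.40/1.021 = 14.10 mg/L.
e^(−k_d t) = e^(−0.439×2.478) = 0.3369; e^(−k_a t) = e^(−1.46×2.478) = 0.02684.
D = 14.10 × (0.3369 − 0.02684) + 0.560 × 0.02684 = 4.373 + 0.01503 = 4.388 mg/L.
DO = C_s − D = 8.71 − 4.388 = 4.322 mg/L.

DO ≈ 4.32 mg/L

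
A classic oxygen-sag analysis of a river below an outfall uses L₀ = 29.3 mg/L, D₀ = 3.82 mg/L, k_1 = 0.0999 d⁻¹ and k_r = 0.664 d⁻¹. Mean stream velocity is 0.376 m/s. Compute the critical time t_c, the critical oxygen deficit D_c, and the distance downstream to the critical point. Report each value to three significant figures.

With k_r/k_1 = 6.647 and 1 − D₀(k_r−k_1)/(k_1 L₀) = 0.2638,
t_c = ln(6.647 × 0.2638) / (0.664 − 0.0999) = ln(1.753) / 0.5641 = 0.5616/0.5641 = 0.9956 d.
D_c = (k_1/k_r) L₀ e^(−k_1 t_c) = (0.0999/0.664) × 29.3 × e^(−0.0999×0.9956) = 0.1505 × 29.3 × 0.9053 = 3.991 mg/L.
x_c = v t_c = 0.376 m/s × 0.9956 d × 86400 s/d = 32340 m ≈ 32.3 km.

t_c ≈ 0.996 d; D_c ≈ 3.99 mg/L; x_c ≈ 32.3 km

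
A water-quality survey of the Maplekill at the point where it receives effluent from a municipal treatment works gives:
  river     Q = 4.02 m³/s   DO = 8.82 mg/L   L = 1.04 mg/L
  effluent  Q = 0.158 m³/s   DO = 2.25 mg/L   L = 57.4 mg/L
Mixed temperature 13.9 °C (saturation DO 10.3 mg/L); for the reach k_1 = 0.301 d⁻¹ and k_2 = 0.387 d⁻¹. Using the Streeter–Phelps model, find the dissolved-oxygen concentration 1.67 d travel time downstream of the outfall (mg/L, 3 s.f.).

Mixed DO = (4.02×8.82 + 0.158×2.25)/(4.02+0.158) = 35.81/4.178 = 8.572 mg/L.
Mixed L₀ = (4.02×1.04 + 0.158×57.4)/(4.178) = 13.25/4.178 = 3.171 mg/L.
Initial deficit D₀ = C_s − DO₀ = 10.3 − 8.572 = 1.728 mg/L.
D(1.67) = [0.301×3.171/(0.387−0.301)](e^(−0.301×1.67) − e^(−0.387×1.67)) + 1.728 e^(−0.387×1.67)
= 11.10 × (0.6049 − 0.5240) + 1.728 × 0.5240 = 1.804 mg/L.
DO = 10.3 − 1.804 = 8.496 mg/L.

DO ≈ 8.50 mg/L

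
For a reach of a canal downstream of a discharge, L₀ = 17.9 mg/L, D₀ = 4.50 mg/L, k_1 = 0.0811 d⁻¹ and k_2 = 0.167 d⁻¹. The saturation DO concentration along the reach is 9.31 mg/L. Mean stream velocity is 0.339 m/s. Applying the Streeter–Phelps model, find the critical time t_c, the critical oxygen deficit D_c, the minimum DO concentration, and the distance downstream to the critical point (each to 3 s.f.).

t_c ≈ 4.80 d; D_c ≈ 5.89 mg/L; min DO ≈ 3.42 mg/L; x_c ≈ 141 km

With k_2/k_1 = 2.059 and 1 − D₀(k_2−k_1)/(k_1 L₀) = 0.7337,
t_c = ln(2.059 × 0.7337) / (0.167 − 0.0811) = ln(1.511) / 0.08590 = 0.4127/0.08590 = 4.804 d.
L(t_c) = L₀ e^(−k_1 t_c) = 17.9 × 0.6773 = 12.12 mg/L, and at the critical point k_2 D_c = k_1 L, so D_c = (0.0811/0.167) × 12.12 = 5.888 mg/L.
Minimum DO = C_s − D_c = 9.31 − 5.888 = 3.422 mg/L.
x_c = v t_c = 0.339 m/s × 4.804 d × 86400 s/d = 140700 m ≈ 141 km.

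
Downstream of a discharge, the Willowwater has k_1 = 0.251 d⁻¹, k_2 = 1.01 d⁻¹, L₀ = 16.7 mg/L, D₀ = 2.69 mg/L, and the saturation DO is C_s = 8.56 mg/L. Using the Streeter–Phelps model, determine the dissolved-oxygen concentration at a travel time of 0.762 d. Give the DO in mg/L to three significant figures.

k_1 L₀/(k_2−k_1) = 0.251×16.7/(1.01−0.251) = 4.192/0.7590 = 5.523 mg/L.
e^(−k_1 t) = e^(−0.251×0.7620) = 0.8259; e^(−k_2 t) = e^(−1.01×0.7620) = 0.4632.
D = 5.523 × (0.8259 − 0.4632) + 2.69 × 0.4632 = 2.003 + 1.246 = 3.249 mg/L.
DO = C_s − D = 8.56 − 3.249 = 5.311 mg/L.

DO ≈ 5.31 mg/L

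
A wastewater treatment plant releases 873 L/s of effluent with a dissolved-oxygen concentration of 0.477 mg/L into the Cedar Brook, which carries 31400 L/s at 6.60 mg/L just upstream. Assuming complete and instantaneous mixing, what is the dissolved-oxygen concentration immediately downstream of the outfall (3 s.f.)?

6.43 mg/L

Flow-weighted mixing: C = (Q_r C_r + Q_w C_w)/(Q_r + Q_w)
= (31400×6.60 + 873×0.477)/(31400 + 873) = 207700/32270 = 6.434 mg/L.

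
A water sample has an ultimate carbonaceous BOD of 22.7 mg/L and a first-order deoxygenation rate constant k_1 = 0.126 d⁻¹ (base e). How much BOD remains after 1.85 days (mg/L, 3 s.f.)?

L ≈ 18.0 mg/L

L_t = L₀ e^(−k_1 t) = 22.7 × e^(−0.126×1.85) = 22.7 × 0.7921 = 17.98 mg/L.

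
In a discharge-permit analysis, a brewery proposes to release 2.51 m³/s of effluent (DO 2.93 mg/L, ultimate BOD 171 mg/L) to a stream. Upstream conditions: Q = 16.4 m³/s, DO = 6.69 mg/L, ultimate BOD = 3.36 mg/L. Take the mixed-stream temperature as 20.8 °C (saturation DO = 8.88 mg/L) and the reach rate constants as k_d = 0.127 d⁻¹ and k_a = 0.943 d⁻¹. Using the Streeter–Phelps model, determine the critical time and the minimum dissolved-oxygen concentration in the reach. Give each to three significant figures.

t_c ≈ 1.08 d; minimum DO ≈ 5.87 mg/L

Mixed DO = (16.4×6.69 + 2.51×2.93)/(16.4+2.51) = 117.1/18.91 = 6.191 mg/L.
Mixed L₀ = (16.4×3.36 + 2.51×171)/(18.91) = 484.3/18.91 = 25.61 mg/L.
Initial deficit D₀ = C_s − DO₀ = 8.88 − 6.191 = 2.689 mg/L.
t_c = (1/0.8160) ln[(0.943/0.127)(1 − 2.689×0.8160/(0.127×25.61))] = 1.225 × ln(2.416) = 1.081 d.
D_c = (0.127/0.943) × 25.61 × e^(−0.127×1.081) = 0.1347 × 25.61 × 0.8717 = 3.007 mg/L.
Minimum DO = 8.88 − 3.007 = 5.873 mg/L.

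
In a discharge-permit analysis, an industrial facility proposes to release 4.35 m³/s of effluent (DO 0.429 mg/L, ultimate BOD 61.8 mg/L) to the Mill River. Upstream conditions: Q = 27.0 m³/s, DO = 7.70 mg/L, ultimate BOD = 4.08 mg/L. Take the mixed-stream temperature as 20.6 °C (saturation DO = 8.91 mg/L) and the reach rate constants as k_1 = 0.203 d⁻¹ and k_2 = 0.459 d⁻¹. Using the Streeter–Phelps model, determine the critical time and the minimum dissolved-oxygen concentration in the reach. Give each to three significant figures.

Mixed DO = (27.0×7.70 + 4.35×0.429)/(27.0+4.35) = 209.8/31.35 = 6.691 mg/L.
Mixed L₀ = (27.0×4.08 + 4.35×61.8)/(31.35) = 379.0/31.35 = 12.09 mg/L.
Initial deficit D₀ = C_s − DO₀ = 8.91 − 6.691 = 2.219 mg/L.
t_c = (1/0.2560) ln[(0.459/0.203)(1 − 2.219×0.2560/(0.203×12.09))] = 3.906 × ln(1.738) = 2.158 d.
D_c = (0.203/0.459) × 12.09 × e^(−0.203×2.158) = 0.4423 × 12.09 × 0.6452 = 3.450 mg/L.
Minimum DO = 8.91 − 3.450 = 5.460 mg/L.

t_c ≈ 2.16 d; minimum DO ≈ 5.46 mg/L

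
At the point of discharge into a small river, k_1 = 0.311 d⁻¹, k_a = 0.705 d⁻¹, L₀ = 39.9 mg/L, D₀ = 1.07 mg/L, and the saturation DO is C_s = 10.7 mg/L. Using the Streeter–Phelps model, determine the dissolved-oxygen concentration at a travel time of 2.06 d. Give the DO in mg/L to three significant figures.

k_1 L₀/(k_a−k_1) = 0.311×39.9/(0.705−0.311) = 12.41/0.3940 = 31.49 mg/L.
e^(−k_1 t) = e^(−0.311×2.060) = 0.5269; e^(−k_a t) = e^(−0.705×2.060) = 0.2340.
D = 31.49 × (0.5269 − 0.2340) + 1.07 × 0.2340 = 9.225 + 0.2504 = 9.476 mg/L.
DO = C_s − D = 10.7 − 9.476 = 1.224 mg/L.

DO ≈ 1.22 mg/L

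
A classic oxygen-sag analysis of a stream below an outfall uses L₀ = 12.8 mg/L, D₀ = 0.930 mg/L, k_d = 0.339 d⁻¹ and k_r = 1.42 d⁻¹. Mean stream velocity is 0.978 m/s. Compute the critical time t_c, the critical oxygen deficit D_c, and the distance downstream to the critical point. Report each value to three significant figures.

At the critical point dD/dt = 0, so k_d L₀ e^(−k_d t) = k_r D. Substituting D(t) from the Streeter–Phelps equation and solving for t gives
t_c = ln[(k_r/k_d)(1 − D₀(k_r−k_d)/(k_d L₀))] / (k_r−k_d).
Here k_r−k_d = 1.081 d⁻¹ and 1 − D₀(k_r−k_d)/(k_d L₀) = 1 − 0.930×1.081/(0.339×12.8) = 0.7683, so
t_c = ln(4.189 × 0.7683) / 1.081 = 1.169 / 1.081 = 1.081 d.
D_c = (k_d/k_r) L₀ e^(−k_d t_c) = (0.339/1.42) × 12.8 × e^(−0.339×1.081) = 0.2387 × 12.8 × 0.6931 = 2.118 mg/L.
x_c = v t_c = 0.978 m/s × 1.081 d × 86400 s/d = 91370 m ≈ 91.4 km.

t_c ≈ 1.08 d; D_c ≈ 2.12 mg/L; x_c ≈ 91.4 km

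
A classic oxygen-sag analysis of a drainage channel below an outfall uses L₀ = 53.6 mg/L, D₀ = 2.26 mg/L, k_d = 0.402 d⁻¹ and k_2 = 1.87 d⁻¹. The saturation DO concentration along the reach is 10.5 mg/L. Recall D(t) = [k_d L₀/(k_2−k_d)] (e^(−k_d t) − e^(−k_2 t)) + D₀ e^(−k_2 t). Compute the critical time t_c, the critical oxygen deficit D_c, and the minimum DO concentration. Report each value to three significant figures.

t_c ≈ 0.933 d; D_c ≈ 7.92 mg/L; min DO ≈ 2.58 mg/L

At the critical point dD/dt = 0, so k_d L₀ e^(−k_d t) = k_2 D. Substituting D(t) from the Streeter–Phelps equation and solving for t gives
t_c = ln[(k_2/k_d)(1 − D₀(k_2−k_d)/(k_d L₀))] / (k_2−k_d).
Here k_2−k_d = 1.468 d⁻¹ and 1 − D₀(k_2−k_d)/(k_d L₀) = 1 − 2.26×1.468/(0.402×53.6) = 0.8460, so
t_c = ln(4.652 × 0.8460) / 1.468 = 1.370 / 1.468 = 0.9333 d.
L(t_c) = L₀ e^(−k_d t_c) = 53.6 × 0.6872 = 36.83 mg/L, and at the critical point k_2 D_c = k_d L, so D_c = (0.402/1.87) × 36.83 = 7.918 mg/L.
Minimum DO = C_s − D_c = 10.5 − 7.918 = 2.582 mg/L.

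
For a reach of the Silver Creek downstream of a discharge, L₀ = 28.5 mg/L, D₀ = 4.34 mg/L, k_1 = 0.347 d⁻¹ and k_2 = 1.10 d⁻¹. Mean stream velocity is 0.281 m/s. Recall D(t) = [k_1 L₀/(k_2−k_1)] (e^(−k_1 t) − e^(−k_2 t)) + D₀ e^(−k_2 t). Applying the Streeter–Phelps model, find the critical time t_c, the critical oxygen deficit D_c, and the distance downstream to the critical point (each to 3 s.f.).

t_c ≈ 0.999 d; D_c ≈ 6.36 mg/L; x_c ≈ 24.3 km

With k_2/k_1 = 3.170 and 1 − D₀(k_2−k_1)/(k_1 L₀) = 0.6695,
t_c = ln(3.170 × 0.6695) / (1.10 − 0.347) = ln(2.122) / 0.7530 = 0.7526/0.7530 = 0.9995 d.
L(t_c) = L₀ e^(−k_1 t_c) = 28.5 × 0.7069 = 20.15 mg/L, and at the critical point k_2 D_c = k_1 L, so D_c = (0.347/1.10) × 20.15 = 6.356 mg/L.
x_c = v t_c = 0.281 m/s × 0.9995 d × 86400 s/d = 24270 m ≈ 24.3 km.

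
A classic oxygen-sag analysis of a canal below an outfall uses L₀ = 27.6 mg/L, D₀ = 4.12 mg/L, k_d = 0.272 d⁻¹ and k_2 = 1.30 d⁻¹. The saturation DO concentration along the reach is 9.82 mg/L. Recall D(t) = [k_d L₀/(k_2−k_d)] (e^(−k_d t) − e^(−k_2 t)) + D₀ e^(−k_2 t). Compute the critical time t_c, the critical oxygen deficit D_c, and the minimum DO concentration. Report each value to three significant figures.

t_c ≈ 0.714 d; D_c ≈ 4.76 mg/L; min DO ≈ 5.06 mg/L

With k_2/k_d = 4.779 and 1 − D₀(k_2−k_d)/(k_d L₀) = 0.4358,
t_c = ln(4.779 × 0.4358) / (1.30 − 0.272) = ln(2.083) / 1.028 = 0.7338/1.028 = 0.7138 d.
D_c = (k_d/k_2) L₀ e^(−k_d t_c) = (0.272/1.30) × 27.6 × e^(−0.272×0.7138) = 0.2092 × 27.6 × 0.8235 = 4.756 mg/L.
Minimum DO = C_s − D_c = 9.82 − 4.756 = 5.064 mg/L.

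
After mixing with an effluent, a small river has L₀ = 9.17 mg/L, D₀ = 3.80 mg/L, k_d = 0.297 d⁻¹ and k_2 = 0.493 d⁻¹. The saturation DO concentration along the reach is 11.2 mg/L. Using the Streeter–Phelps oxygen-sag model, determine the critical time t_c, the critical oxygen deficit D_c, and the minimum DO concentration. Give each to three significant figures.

With k_2/k_d = 1.660 and 1 − D₀(k_2−k_d)/(k_d L₀) = 0.7265,
t_c = ln(1.660 × 0.7265) / (0.493 − 0.297) = ln(1.206) / 0.1960 = 0.1873/0.1960 = 0.9556 d.
L(t_c) = L₀ e^(−k_d t_c) = 9.17 × 0.7529 = 6.904 mg/L, and at the critical point k_2 D_c = k_d L, so D_c = (0.297/0.493) × 6.904 = 4.159 mg/L.
Minimum DO = C_s − D_c = 11.2 − 4.159 = 7.041 mg/L.

t_c ≈ 0.956 d; D_c ≈ 4.16 mg/L; min DO ≈ 7.04 mg/L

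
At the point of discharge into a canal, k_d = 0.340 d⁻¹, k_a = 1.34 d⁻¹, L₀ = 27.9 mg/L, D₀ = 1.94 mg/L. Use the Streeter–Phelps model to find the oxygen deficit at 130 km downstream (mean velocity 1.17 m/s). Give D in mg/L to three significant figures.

D ≈ 4.78 mg/L

Travel time t = x/v = 130 km / (1.17 m/s) = 130000 m / 1.17 m/s = 111100 s = 1.286 d.
k_d L₀/(k_a−k_d) = 0.340×27.9/(1.34−0.340) = 9.486/1.000 = 9.486 mg/L.
e^(−k_d t) = e^(−0.340×1.286) = 0.6458; e^(−k_a t) = e^(−1.34×1.286) = 0.1785.
D = 9.486 × (0.6458 − 0.1785) + 1.94 × 0.1785 = 4.433 + 0.3463 = 4.779 mg/L.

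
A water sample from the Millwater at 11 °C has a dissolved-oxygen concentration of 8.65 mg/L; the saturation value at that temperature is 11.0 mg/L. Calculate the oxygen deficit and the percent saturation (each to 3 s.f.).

D = C_s − C = 11.0 − 8.65 = 2.35 mg/L.
% saturation = 8.65/11.0 × 100 = 78.6 %.

D ≈ 2.35 mg/L; 78.6 % saturation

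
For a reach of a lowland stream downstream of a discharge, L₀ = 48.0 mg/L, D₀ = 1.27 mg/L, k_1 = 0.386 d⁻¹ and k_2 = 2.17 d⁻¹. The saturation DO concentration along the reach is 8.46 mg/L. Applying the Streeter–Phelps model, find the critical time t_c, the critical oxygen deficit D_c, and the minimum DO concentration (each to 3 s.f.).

t_c = [1/(k_2−k_1)] ln[(k_2/k_1)(1 − D₀(k_2−k_1)/(k_1 L₀))]
= [1/(2.17−0.386)] ln[(2.17/0.386)(1 − 1.27×1.784/(0.386×48.0))]
= (1/1.784) ln[5.622 × 0.8777] = 0.5605 × ln(4.934) = 0.5605 × 1.596 = 0.8947 d.
D_c = (k_1/k_2) L₀ e^(−k_1 t_c) = (0.386/2.17) × 48.0 × e^(−0.386×0.8947) = 0.1779 × 48.0 × 0.7080 = 6.045 mg/L.
Minimum DO = C_s − D_c = 8.46 − 6.045 = 2.415 mg/L.

t_c ≈ 0.895 d; D_c ≈ 6.04 mg/L; min DO ≈ 2.42 mg/L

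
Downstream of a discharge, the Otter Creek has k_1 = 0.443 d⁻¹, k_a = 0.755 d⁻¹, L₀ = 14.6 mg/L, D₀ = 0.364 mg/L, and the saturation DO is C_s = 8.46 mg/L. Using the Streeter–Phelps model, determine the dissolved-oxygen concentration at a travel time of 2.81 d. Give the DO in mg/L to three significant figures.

k_1 L₀/(k_a−k_1) = 0.443×14.6/(0.755−0.443) = 6.468/0.3120 = 20.73 mg/L.
e^(−k_1 t) = e^(−0.443×2.810) = 0.2880; e^(−k_a t) = e^(−0.755×2.810) = 0.1198.
D = 20.73 × (0.2880 − 0.1198) + 0.364 × 0.1198 = 3.486 + 0.04362 = 3.529 mg/L.
DO = C_s − D = 8.46 − 3.529 = 4.931 mg/L.

DO ≈ 4.93 mg/L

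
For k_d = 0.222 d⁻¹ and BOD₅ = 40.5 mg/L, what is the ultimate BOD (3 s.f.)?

L₀ ≈ 60.4 mg/L

BOD₅ = L₀(1 − e^(−5k_d)) ⇒ L₀ = BOD₅ / (1 − e^(−5×0.222))
= 40.5 / (1 − 0.3296) = 40.5 / 0.6704 = 60.41 mg/L.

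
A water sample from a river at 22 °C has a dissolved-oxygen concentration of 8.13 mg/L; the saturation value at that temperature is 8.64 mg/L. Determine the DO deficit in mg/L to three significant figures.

D ≈ 0.510 mg/L

D = C_s − C = 8.64 − 8.13 = 0.510 mg/L.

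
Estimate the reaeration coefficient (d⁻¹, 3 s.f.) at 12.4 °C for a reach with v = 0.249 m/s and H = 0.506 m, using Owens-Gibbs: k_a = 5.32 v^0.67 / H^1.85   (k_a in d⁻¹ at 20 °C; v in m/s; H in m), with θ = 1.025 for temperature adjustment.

k_a(20) = 5.32 × 0.249^0.67 / 0.506^1.85 = 5.32 × 0.3940 / 0.2836 = 7.391 d⁻¹.
k_a(12.4) = 7.391 × 1.025^(12.4−20) = 7.391 × 0.8289 = 6.126 d⁻¹.

k_a ≈ 6.13 d⁻¹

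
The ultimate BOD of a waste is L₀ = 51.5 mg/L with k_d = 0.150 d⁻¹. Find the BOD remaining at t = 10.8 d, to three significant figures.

L ≈ 10.2 mg/L

L_t = L₀ e^(−k_d t) = 51.5 × e^(−0.150×10.8) = 51.5 × 0.1979 = 10.19 mg/L.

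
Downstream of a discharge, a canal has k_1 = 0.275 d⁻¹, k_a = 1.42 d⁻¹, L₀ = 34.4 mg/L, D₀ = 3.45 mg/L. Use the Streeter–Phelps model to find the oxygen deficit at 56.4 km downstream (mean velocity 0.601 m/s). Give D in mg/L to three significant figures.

D ≈ 5.10 mg/L

Travel time t = x/v = 56.4 km / (0.601 m/s) = 56400 m / 0.601 m/s = 93840 s = 1.086 d.
k_1 L₀/(k_a−k_1) = 0.275×34.4/(1.42−0.275) = 9.460/1.145 = 8.262 mg/L.
e^(−k_1 t) = e^(−0.275×1.086) = 0.7418; e^(−k_a t) = e^(−1.42×1.086) = 0.2139.
D = 8.262 × (0.7418 − 0.2139) + 3.45 × 0.2139 = 4.362 + 0.7379 = 5.099 mg/L.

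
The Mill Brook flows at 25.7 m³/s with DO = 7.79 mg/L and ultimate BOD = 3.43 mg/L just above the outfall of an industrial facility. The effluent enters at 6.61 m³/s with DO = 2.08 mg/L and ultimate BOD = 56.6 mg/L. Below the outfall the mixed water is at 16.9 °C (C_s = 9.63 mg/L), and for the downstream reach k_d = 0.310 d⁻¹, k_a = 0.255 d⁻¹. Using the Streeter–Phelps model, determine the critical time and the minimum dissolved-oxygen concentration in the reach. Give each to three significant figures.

t_c ≈ 2.89 d; minimum DO ≈ 2.52 mg/L

Mixed DO = (25.7×7.79 + 6.61×2.08)/(25.7+6.61) = 214.0/32.31 = 6.622 mg/L.
Mixed L₀ = (25.7×3.43 + 6.61×56.6)/(32.31) = 462.3/32.31 = 14.31 mg/L.
Initial deficit D₀ = C_s − DO₀ = 9.63 − 6.622 = 3.008 mg/L.
t_c = (1/-0.05500) ln[(0.255/0.310)(1 − 3.008×-0.05500/(0.310×14.31))] = -18.18 × ln(0.8533) = 2.885 d.
D_c = (0.310/0.255) × 14.31 × e^(−0.310×2.885) = 1.216 × 14.31 × 0.4088 = 7.111 mg/L.
Minimum DO = 9.63 − 7.111 = 2.519 mg/L.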